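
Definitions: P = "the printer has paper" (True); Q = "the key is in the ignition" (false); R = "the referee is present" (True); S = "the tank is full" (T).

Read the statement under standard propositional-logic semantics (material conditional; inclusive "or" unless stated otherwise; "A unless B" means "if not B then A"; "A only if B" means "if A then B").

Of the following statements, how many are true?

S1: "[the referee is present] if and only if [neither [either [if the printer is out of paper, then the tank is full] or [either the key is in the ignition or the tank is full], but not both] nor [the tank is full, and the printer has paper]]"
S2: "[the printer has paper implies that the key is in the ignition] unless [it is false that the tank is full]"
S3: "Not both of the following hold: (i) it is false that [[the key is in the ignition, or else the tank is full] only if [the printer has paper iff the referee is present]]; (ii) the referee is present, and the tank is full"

1

S1: In symbols: R iff (((not P -> S) xor (Q or S)) nor (S and P))

not P = not True = False
not P -> S = False -> True = True
Q or S = False or True = True
(not P -> S) xor (Q or S) = True xor True = False
S and P = True and True = True
((not P -> S) xor (Q or S)) nor (S and P) = False nor True = False
R iff (((not P -> S) xor (Q or S)) nor (S and P)) = True iff False = False
So S1 is false.

S2: In symbols: (P -> Q) or not S

P -> Q = True -> False = False
not S = not True = False
(P -> Q) or not S = False or False = False
So S2 is false.

S3: This is not ((Q or S) -> (P iff R)) nand (R and S).

Q or S = False or True = True
P iff R = True iff True = True
(Q or S) -> (P iff R) = True -> True = True
not ((Q or S) -> (P iff R)) = not True = False
R and S = True and True = True
not ((Q or S) -> (P iff R)) nand (R and S) = False nand True = True
Hence S3 is true.

Count: 1.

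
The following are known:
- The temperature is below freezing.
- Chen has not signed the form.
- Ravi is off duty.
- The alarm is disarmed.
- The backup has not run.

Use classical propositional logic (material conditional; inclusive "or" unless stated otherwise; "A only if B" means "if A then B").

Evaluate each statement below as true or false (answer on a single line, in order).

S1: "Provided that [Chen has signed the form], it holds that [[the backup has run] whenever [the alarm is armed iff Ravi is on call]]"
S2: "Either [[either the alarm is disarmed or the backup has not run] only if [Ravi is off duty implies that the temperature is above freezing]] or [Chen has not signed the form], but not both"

Let P = "Chen has signed the form" (F), Q = "the alarm is armed" (F), H = "Ravi is on call" (F), L = "the backup has run" (F), G = "the temperature is below freezing" (T).

S1: In symbols: P → ((Q ↔ H) → L)

Q ↔ H = F ↔ F = T
(Q ↔ H) → L = T → F = F
P → ((Q ↔ H) → L) = F → F = T
Hence S1 is true.

S2: Parsed as ((¬Q ∨ ¬L) → (¬H → ¬G)) ⊕ ¬P

¬Q = ¬F = T
¬L = ¬F = T
¬Q ∨ ¬L = T ∨ T = T
¬H = ¬F = T
¬G = ¬T = F
¬H → ¬G = T → F = F
(¬Q ∨ ¬L) → (¬H → ¬G) = T → F = F
¬P = ¬F = T
((¬Q ∨ ¬L) → (¬H → ¬G)) ⊕ ¬P = F ⊕ T = T
Thus S2 is true.

S1 true / S2 true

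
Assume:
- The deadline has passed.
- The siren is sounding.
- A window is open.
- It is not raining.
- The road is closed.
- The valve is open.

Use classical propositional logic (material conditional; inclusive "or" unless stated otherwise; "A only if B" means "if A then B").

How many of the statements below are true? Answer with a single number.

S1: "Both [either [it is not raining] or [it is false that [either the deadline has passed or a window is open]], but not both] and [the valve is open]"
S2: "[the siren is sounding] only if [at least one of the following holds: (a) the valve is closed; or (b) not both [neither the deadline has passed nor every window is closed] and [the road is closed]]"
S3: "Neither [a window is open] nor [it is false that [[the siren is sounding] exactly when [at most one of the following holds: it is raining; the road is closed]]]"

2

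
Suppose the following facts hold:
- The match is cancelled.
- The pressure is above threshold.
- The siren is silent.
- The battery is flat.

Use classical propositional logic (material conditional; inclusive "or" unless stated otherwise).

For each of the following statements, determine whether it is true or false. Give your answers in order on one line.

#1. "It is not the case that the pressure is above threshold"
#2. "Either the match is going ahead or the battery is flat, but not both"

Let Q = "the pressure is above threshold" (T), P = "the match is cancelled" (T), S = "the battery is charged" (F).

#1: This is ¬Q.

¬Q = ¬T = F
Thus #1 is false.

#2: In symbols: ¬P ⊕ ¬S

¬P = ¬T = F
¬S = ¬F = T
¬P ⊕ ¬S = F ⊕ T = T
So #2 is true.

#1 F / #2 T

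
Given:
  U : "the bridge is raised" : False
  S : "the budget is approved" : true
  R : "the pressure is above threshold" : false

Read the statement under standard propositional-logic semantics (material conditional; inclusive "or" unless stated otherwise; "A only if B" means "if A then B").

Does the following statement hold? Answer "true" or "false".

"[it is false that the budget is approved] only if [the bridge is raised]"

True

Formalization: ¬S → U

¬S = ¬T = F
¬S → U = F → F = T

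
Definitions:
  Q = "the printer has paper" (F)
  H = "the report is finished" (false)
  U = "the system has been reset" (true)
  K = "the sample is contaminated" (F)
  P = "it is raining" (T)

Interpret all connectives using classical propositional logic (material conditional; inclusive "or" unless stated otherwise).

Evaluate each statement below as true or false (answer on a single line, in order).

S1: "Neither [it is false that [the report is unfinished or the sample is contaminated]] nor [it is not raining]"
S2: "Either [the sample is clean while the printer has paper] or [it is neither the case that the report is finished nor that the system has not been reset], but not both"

S1 T / S2 T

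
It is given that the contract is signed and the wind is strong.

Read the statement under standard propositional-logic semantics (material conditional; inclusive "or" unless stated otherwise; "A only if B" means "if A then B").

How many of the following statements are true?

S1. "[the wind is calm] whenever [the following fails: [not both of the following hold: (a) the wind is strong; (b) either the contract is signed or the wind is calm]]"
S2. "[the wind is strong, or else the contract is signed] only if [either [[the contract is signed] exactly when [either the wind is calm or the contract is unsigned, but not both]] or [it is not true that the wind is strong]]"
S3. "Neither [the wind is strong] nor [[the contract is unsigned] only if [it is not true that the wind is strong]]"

Let Q = "the wind is strong" (True), P = "the contract is signed" (True).

S1: Parsed as not (Q nand (P or not Q)) -> not Q

not Q = not True = False
P or not Q = True or False = True
Q nand (P or not Q) = True nand True = False
not (Q nand (P or not Q)) = not False = True
not Q = not True = False
not (Q nand (P or not Q)) -> not Q = True -> False = False
Thus S1 is false.

S2: In symbols: (Q or P) -> ((P iff (not Q xor not P)) or not Q)

Q or P = True or True = True
not Q = not True = False
not P = not True = False
not Q xor not P = False xor False = False
P iff (not Q xor not P) = True iff False = False
not Q = not True = False
(P iff (not Q xor not P)) or not Q = False or False = False
(Q or P) -> ((P iff (not Q xor not P)) or not Q) = True -> False = False
Hence S2 is false.

S3: Formalization: Q nor (not P -> not Q)

not P = not True = False
not Q = not True = False
not P -> not Q = False -> False = True
Q nor (not P -> not Q) = True nor True = False
So S3 is false.

True statements: 0 (none).

0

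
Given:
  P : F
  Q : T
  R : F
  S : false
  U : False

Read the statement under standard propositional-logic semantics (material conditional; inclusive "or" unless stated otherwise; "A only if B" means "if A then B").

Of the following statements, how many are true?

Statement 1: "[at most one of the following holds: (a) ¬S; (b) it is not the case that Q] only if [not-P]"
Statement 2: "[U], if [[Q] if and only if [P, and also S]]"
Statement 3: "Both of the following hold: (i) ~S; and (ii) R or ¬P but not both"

3

Statement 1: In symbols: (¬S ↑ ¬Q) → ¬P

¬S = ¬F = T
¬Q = ¬T = F
¬S ↑ ¬Q = T ↑ F = T
¬P = ¬F = T
(¬S ↑ ¬Q) → ¬P = T → T = T
Thus Statement 1 is true.

Statement 2: In symbols: (Q ↔ (P ∧ S)) → U

P ∧ S = F ∧ F = F
Q ↔ (P ∧ S) = T ↔ F = F
(Q ↔ (P ∧ S)) → U = F → F = T
Thus Statement 2 is true.

Statement 3: This is ¬S ∧ (R ⊕ ¬P).

¬S = ¬F = T
¬P = ¬F = T
R ⊕ ¬P = F ⊕ T = T
¬S ∧ (R ⊕ ¬P) = T ∧ T = T
So Statement 3 is true.

True statements: 3 (Statement 1, Statement 2, Statement 3).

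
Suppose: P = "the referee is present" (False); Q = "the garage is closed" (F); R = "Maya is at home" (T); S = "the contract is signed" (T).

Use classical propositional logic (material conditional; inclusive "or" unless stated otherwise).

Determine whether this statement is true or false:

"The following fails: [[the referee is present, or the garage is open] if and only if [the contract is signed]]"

false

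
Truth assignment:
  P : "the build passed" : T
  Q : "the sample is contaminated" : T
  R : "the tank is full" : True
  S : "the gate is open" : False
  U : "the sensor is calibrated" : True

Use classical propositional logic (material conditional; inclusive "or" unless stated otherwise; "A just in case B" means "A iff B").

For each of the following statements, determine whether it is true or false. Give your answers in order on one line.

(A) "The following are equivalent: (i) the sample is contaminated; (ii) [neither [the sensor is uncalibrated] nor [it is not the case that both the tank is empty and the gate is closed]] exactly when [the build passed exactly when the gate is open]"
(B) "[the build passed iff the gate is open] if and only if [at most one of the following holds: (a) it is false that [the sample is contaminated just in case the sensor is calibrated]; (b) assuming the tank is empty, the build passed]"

(A): Parsed as Q <-> ((~U nor (~R nand ~S)) <-> (P <-> S))

~U = ~T = F
~R = ~T = F
~S = ~F = T
~R nand ~S = F nand T = T
~U nor (~R nand ~S) = F nor T = F
P <-> S = T <-> F = F
(~U nor (~R nand ~S)) <-> (P <-> S) = F <-> F = T
Q <-> ((~U nor (~R nand ~S)) <-> (P <-> S)) = T <-> T = T
Hence (A) is true.

(B): This is (P <-> S) <-> (~(Q <-> U) nand (~R -> P)).

P <-> S = T <-> F = F
Q <-> U = T <-> T = T
~(Q <-> U) = ~T = F
~R = ~T = F
~R -> P = F -> T = T
~(Q <-> U) nand (~R -> P) = F nand T = T
(P <-> S) <-> (~(Q <-> U) nand (~R -> P)) = F <-> T = F
Hence (B) is false.

(A) True; (B) False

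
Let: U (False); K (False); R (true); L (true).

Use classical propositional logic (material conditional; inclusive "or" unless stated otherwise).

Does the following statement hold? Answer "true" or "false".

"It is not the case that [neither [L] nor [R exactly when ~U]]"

True.

Values: L=T, R=T, U=F.
This is ~(L nor (R <-> ~U)).

~U = ~F = T
R <-> ~U = T <-> T = T
L nor (R <-> ~U) = T nor T = F
~(L nor (R <-> ~U)) = ~F = T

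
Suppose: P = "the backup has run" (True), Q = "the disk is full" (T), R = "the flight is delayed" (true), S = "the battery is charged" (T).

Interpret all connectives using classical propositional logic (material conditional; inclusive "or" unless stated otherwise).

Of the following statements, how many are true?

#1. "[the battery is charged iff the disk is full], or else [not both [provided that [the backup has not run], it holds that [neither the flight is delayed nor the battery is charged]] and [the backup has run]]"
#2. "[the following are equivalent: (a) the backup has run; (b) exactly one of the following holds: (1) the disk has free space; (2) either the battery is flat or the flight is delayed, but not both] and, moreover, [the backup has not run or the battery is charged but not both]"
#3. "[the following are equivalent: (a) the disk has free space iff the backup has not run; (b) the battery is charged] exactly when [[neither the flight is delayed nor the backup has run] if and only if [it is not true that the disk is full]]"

3

#1: In symbols: (S iff Q) or ((not P -> (R nor S)) nand P)

S iff Q = True iff True = True
not P = not True = False
R nor S = True nor True = False
not P -> (R nor S) = False -> False = True
(not P -> (R nor S)) nand P = True nand True = False
(S iff Q) or ((not P -> (R nor S)) nand P) = True or False = True
Thus #1 is true.

#2: This is (P iff (not Q xor (not S xor R))) and (not P xor S).

not Q = not True = False
not S = not True = False
not S xor R = False xor True = True
not Q xor (not S xor R) = False xor True = True
P iff (not Q xor (not S xor R)) = True iff True = True
not P = not True = False
not P xor S = False xor True = True
(P iff (not Q xor (not S xor R))) and (not P xor S) = True and True = True
So #2 is true.

#3: In symbols: ((not Q iff not P) iff S) iff ((R nor P) iff not Q)

not Q = not True = False
not P = not True = False
not Q iff not P = False iff False = True
(not Q iff not P) iff S = True iff True = True
R nor P = True nor True = False
not Q = not True = False
(R nor P) iff not Q = False iff False = True
((not Q iff not P) iff S) iff ((R nor P) iff not Q) = True iff True = True
Hence #3 is true.

True statements: 3.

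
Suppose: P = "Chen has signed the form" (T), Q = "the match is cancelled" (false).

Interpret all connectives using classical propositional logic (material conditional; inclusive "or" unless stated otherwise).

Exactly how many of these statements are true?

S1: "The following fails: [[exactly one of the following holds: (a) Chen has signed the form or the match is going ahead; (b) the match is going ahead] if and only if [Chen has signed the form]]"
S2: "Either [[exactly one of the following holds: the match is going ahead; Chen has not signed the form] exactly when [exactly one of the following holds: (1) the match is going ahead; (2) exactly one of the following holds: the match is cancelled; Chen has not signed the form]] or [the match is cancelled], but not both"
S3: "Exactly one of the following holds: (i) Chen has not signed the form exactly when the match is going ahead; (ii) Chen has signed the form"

S1: Formalization: not (((P or not Q) xor not Q) iff P)

not Q = not False = True
P or not Q = True or True = True
not Q = not False = True
(P or not Q) xor not Q = True xor True = False
((P or not Q) xor not Q) iff P = False iff True = False
not (((P or not Q) xor not Q) iff P) = not False = True
Thus S1 is true.

S2: Parsed as ((not Q xor not P) iff (not Q xor (Q xor not P))) xor Q

not Q = not False = True
not P = not True = False
not Q xor not P = True xor False = True
not Q = not False = True
not P = not True = False
Q xor not P = False xor False = False
not Q xor (Q xor not P) = True xor False = True
(not Q xor not P) iff (not Q xor (Q xor not P)) = True iff True = True
((not Q xor not P) iff (not Q xor (Q xor not P))) xor Q = True xor False = True
So S2 is true.

S3: Formalization: (not P iff not Q) xor P

not P = not True = False
not Q = not False = True
not P iff not Q = False iff True = False
(not P iff not Q) xor P = False xor True = True
Hence S3 is true.

True statements: 3 (S1, S2, S3).

3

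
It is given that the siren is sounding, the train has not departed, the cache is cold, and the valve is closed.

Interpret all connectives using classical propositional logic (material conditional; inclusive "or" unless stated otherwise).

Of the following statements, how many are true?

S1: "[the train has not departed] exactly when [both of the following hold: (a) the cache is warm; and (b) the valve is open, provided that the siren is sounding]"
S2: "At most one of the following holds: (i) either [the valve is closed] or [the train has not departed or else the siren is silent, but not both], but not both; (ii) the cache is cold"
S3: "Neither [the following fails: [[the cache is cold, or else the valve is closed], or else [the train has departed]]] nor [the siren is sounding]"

1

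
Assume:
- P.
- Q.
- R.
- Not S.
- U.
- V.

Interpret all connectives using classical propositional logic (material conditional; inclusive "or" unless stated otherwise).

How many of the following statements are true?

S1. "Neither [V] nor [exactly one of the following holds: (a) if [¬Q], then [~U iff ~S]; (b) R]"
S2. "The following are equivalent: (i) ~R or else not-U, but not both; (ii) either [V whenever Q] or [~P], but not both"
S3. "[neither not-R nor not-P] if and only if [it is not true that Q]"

0

S1: Parsed as V nor ((~Q -> (~U <-> ~S)) xor R)

~Q = ~T = F
~U = ~T = F
~S = ~F = T
~U <-> ~S = F <-> T = F
~Q -> (~U <-> ~S) = F -> F = T
(~Q -> (~U <-> ~S)) xor R = T xor T = F
V nor ((~Q -> (~U <-> ~S)) xor R) = T nor F = F
Hence S1 is false.

S2: Parsed as (~R xor ~U) <-> ((Q -> V) xor ~P)

~R = ~T = F
~U = ~T = F
~R xor ~U = F xor F = F
Q -> V = T -> T = T
~P = ~T = F
(Q -> V) xor ~P = T xor F = T
(~R xor ~U) <-> ((Q -> V) xor ~P) = F <-> T = F
Hence S2 is false.

S3: Parsed as (~R nor ~P) <-> ~Q

~R = ~T = F
~P = ~T = F
~R nor ~P = F nor F = T
~Q = ~T = F
(~R nor ~P) <-> ~Q = T <-> F = F
Hence S3 is false.

0 of the 3 statements are true (none).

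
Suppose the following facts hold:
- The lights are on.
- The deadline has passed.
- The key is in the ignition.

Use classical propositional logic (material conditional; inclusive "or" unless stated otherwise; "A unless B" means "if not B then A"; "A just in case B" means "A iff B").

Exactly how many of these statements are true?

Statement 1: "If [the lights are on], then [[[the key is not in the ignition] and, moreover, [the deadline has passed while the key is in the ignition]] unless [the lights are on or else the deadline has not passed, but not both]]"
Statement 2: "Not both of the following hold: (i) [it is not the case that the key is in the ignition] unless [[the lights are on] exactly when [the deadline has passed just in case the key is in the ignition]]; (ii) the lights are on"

Let P = "the lights are on" (T), R = "the key is in the ignition" (T), Q = "the deadline has passed" (T).

Statement 1: This is P → ((¬R ∧ (Q ∧ R)) ∨ (P ⊕ ¬Q)).

¬R = ¬T = F
Q ∧ R = T ∧ T = T
¬R ∧ (Q ∧ R) = F ∧ T = F
¬Q = ¬T = F
P ⊕ ¬Q = T ⊕ F = T
(¬R ∧ (Q ∧ R)) ∨ (P ⊕ ¬Q) = F ∨ T = T
P → ((¬R ∧ (Q ∧ R)) ∨ (P ⊕ ¬Q)) = T → T = T
Thus Statement 1 is true.

Statement 2: This is (¬R ∨ (P ↔ (Q ↔ R))) ↑ P.

¬R = ¬T = F
Q ↔ R = T ↔ T = T
P ↔ (Q ↔ R) = T ↔ T = T
¬R ∨ (P ↔ (Q ↔ R)) = F ∨ T = T
(¬R ∨ (P ↔ (Q ↔ R))) ↑ P = T ↑ T = F
So Statement 2 is false.

1 of the 2 statements is true (Statement 1).

1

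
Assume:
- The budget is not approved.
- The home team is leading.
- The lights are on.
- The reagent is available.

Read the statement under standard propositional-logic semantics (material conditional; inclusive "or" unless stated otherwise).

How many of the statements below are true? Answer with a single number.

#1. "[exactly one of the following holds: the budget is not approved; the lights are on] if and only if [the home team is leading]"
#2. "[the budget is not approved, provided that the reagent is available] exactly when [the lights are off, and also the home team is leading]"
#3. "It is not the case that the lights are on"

Let D = "the budget is approved" (False), K = "the lights are on" (True), P = "the home team is leading" (True), N = "the reagent is available" (True).

#1: Parsed as (not D xor K) iff P

not D = not False = True
not D xor K = True xor True = False
(not D xor K) iff P = False iff True = False
Thus #1 is false.

#2: In symbols: (N -> not D) iff (not K and P)

not D = not False = True
N -> not D = True -> True = True
not K = not True = False
not K and P = False and True = False
(N -> not D) iff (not K and P) = True iff False = False
So #2 is false.

#3: Formalization: not K

not K = not True = False
So #3 is false.

Count: 0.

0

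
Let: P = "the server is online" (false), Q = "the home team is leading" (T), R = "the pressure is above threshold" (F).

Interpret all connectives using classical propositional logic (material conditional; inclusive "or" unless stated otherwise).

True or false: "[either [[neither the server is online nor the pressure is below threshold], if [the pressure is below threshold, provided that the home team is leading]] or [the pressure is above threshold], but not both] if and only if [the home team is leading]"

This is (((Q → ¬R) → (P ↓ ¬R)) ⊕ R) ↔ Q.

¬R = ¬F = T
Q → ¬R = T → T = T
¬R = ¬F = T
P ↓ ¬R = F ↓ T = F
(Q → ¬R) → (P ↓ ¬R) = T → F = F
((Q → ¬R) → (P ↓ ¬R)) ⊕ R = F ⊕ F = F
(((Q → ¬R) → (P ↓ ¬R)) ⊕ R) ↔ Q = F ↔ T = F

The statement is false.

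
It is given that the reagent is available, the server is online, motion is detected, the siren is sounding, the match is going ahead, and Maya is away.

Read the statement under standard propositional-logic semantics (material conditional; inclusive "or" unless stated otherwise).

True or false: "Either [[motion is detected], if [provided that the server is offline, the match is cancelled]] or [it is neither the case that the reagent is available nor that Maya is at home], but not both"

Let Q = "the server is online" (True), U = "the match is cancelled" (False), R = "motion is detected" (True), P = "the reagent is available" (True), V = "Maya is at home" (False).
Formalization: ((not Q -> U) -> R) xor (P nor V)

not Q = not True = False
not Q -> U = False -> False = True
(not Q -> U) -> R = True -> True = True
P nor V = True nor False = False
((not Q -> U) -> R) xor (P nor V) = True xor False = True

true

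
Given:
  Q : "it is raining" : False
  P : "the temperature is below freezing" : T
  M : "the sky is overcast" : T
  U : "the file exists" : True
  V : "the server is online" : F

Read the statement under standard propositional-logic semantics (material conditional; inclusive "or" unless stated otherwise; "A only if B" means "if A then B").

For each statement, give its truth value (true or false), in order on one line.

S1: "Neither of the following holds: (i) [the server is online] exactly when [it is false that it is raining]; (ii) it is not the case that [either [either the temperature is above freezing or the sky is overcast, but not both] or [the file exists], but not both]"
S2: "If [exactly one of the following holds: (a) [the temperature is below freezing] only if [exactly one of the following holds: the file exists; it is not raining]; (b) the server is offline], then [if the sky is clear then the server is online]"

S1 false, S2 true

S1: Formalization: (V ↔ ¬Q) ↓ ¬((¬P ⊕ M) ⊕ U)

¬Q = ¬F = T
V ↔ ¬Q = F ↔ T = F
¬P = ¬T = F
¬P ⊕ M = F ⊕ T = T
(¬P ⊕ M) ⊕ U = T ⊕ T = F
¬((¬P ⊕ M) ⊕ U) = ¬F = T
(V ↔ ¬Q) ↓ ¬((¬P ⊕ M) ⊕ U) = F ↓ T = F
So S1 is false.

S2: This is ((P → (U ⊕ ¬Q)) ⊕ ¬V) → (¬M → V).

¬Q = ¬F = T
U ⊕ ¬Q = T ⊕ T = F
P → (U ⊕ ¬Q) = T → F = F
¬V = ¬F = T
(P → (U ⊕ ¬Q)) ⊕ ¬V = F ⊕ T = T
¬M = ¬T = F
¬M → V = F → F = T
((P → (U ⊕ ¬Q)) ⊕ ¬V) → (¬M → V) = T → T = T
So S2 is true.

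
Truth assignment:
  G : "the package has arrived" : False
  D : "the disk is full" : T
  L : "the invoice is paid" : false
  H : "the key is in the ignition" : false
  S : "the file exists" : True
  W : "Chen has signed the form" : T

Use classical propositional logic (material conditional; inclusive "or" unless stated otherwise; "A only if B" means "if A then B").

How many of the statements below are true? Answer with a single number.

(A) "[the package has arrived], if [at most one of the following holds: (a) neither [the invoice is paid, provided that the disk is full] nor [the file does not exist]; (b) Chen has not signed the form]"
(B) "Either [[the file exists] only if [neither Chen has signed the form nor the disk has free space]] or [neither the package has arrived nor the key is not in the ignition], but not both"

(A): In symbols: (((D → L) ↓ ¬S) ↑ ¬W) → G

D → L = T → F = F
¬S = ¬T = F
(D → L) ↓ ¬S = F ↓ F = T
¬W = ¬T = F
((D → L) ↓ ¬S) ↑ ¬W = T ↑ F = T
(((D → L) ↓ ¬S) ↑ ¬W) → G = T → F = F
Thus (A) is false.

(B): Formalization: (S → (W ↓ ¬D)) ⊕ (G ↓ ¬H)

¬D = ¬T = F
W ↓ ¬D = T ↓ F = F
S → (W ↓ ¬D) = T → F = F
¬H = ¬F = T
G ↓ ¬H = F ↓ T = F
(S → (W ↓ ¬D)) ⊕ (G ↓ ¬H) = F ⊕ F = F
So (B) is false.

Count: 0.

0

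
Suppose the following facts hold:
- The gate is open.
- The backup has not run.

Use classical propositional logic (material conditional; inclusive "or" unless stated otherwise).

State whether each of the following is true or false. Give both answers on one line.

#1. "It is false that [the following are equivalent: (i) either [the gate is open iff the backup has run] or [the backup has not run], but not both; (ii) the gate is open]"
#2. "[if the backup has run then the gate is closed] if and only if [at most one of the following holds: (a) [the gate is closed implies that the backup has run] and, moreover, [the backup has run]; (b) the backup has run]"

#1 F / #2 T

Let Q = "the gate is open" (T), K = "the backup has run" (F).

#1: Formalization: ~(((Q <-> K) xor ~K) <-> Q)

Q <-> K = T <-> F = F
~K = ~F = T
(Q <-> K) xor ~K = F xor T = T
((Q <-> K) xor ~K) <-> Q = T <-> T = T
~(((Q <-> K) xor ~K) <-> Q) = ~T = F
Thus #1 is false.

#2: Parsed as (K -> ~Q) <-> (((~Q -> K) & K) nand K)

~Q = ~T = F
K -> ~Q = F -> F = T
~Q = ~T = F
~Q -> K = F -> F = T
(~Q -> K) & K = T & F = F
((~Q -> K) & K) nand K = F nand F = T
(K -> ~Q) <-> (((~Q -> K) & K) nand K) = T <-> T = T
Hence #2 is true.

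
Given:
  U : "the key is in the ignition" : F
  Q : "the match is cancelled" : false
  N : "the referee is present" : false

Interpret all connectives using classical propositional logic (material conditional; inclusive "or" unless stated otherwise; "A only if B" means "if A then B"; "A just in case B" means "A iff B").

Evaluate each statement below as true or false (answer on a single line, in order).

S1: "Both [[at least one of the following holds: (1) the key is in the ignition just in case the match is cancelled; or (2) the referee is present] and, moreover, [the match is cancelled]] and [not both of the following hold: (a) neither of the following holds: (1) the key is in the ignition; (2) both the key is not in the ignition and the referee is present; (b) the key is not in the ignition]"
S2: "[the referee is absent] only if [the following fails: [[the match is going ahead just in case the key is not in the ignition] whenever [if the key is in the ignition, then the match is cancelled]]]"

S1: Formalization: (((U <-> Q) | N) & Q) & ((U nor (~U & N)) nand ~U)

U <-> Q = F <-> F = T
(U <-> Q) | N = T | F = T
((U <-> Q) | N) & Q = T & F = F
~U = ~F = T
~U & N = T & F = F
U nor (~U & N) = F nor F = T
~U = ~F = T
(U nor (~U & N)) nand ~U = T nand T = F
(((U <-> Q) | N) & Q) & ((U nor (~U & N)) nand ~U) = F & F = F
So S1 is false.

S2: This is ~N -> ~((U -> Q) -> (~Q <-> ~U)).

~N = ~F = T
U -> Q = F -> F = T
~Q = ~F = T
~U = ~F = T
~Q <-> ~U = T <-> T = T
(U -> Q) -> (~Q <-> ~U) = T -> T = T
~((U -> Q) -> (~Q <-> ~U)) = ~T = F
~N -> ~((U -> Q) -> (~Q <-> ~U)) = T -> F = F
So S2 is false.

S1 false / S2 false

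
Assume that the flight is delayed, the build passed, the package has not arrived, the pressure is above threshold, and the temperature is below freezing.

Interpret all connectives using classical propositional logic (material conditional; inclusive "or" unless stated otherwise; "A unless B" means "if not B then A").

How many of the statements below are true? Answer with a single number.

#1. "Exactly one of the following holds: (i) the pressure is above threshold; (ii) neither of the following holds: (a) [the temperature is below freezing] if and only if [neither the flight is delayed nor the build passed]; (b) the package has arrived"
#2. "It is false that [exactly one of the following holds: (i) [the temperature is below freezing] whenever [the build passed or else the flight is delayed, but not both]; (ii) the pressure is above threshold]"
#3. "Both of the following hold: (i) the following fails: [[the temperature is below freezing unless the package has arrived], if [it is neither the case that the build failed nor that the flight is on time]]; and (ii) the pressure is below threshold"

Let S = "the pressure is above threshold" (True), U = "the temperature is below freezing" (True), P = "the flight is delayed" (True), Q = "the build passed" (True), R = "the package has arrived" (False).

#1: In symbols: S xor ((U iff (P nor Q)) nor R)

P nor Q = True nor True = False
U iff (P nor Q) = True iff False = False
(U iff (P nor Q)) nor R = False nor False = True
S xor ((U iff (P nor Q)) nor R) = True xor True = False
Hence #1 is false.

#2: In symbols: not (((Q xor P) -> U) xor S)

Q xor P = True xor True = False
(Q xor P) -> U = False -> True = True
((Q xor P) -> U) xor S = True xor True = False
not (((Q xor P) -> U) xor S) = not False = True
Hence #2 is true.

#3: This is not ((not Q nor not P) -> (U or R)) and not S.

not Q = not True = False
not P = not True = False
not Q nor not P = False nor False = True
U or R = True or False = True
(not Q nor not P) -> (U or R) = True -> True = True
not ((not Q nor not P) -> (U or R)) = not True = False
not S = not True = False
not ((not Q nor not P) -> (U or R)) and not S = False and False = False
So #3 is false.

Count: 1.

1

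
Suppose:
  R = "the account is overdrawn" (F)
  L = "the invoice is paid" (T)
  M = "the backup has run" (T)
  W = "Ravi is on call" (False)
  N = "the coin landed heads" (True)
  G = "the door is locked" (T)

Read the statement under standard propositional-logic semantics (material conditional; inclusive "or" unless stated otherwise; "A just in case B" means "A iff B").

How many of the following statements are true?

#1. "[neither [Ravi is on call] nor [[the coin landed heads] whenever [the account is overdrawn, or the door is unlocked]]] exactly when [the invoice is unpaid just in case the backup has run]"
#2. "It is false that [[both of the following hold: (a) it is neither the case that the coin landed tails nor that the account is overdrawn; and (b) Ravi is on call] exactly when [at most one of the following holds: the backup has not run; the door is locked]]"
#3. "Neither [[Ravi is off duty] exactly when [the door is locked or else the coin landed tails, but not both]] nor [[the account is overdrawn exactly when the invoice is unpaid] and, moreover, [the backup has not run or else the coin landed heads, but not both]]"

#1: Parsed as (W nor ((R | ~G) -> N)) <-> (~L <-> M)

~G = ~T = F
R | ~G = F | F = F
(R | ~G) -> N = F -> T = T
W nor ((R | ~G) -> N) = F nor T = F
~L = ~T = F
~L <-> M = F <-> T = F
(W nor ((R | ~G) -> N)) <-> (~L <-> M) = F <-> F = T
So #1 is true.

#2: This is ~(((~N nor R) & W) <-> (~M nand G)).

~N = ~T = F
~N nor R = F nor F = T
(~N nor R) & W = T & F = F
~M = ~T = F
~M nand G = F nand T = T
((~N nor R) & W) <-> (~M nand G) = F <-> T = F
~(((~N nor R) & W) <-> (~M nand G)) = ~F = T
Hence #2 is true.

#3: This is (~W <-> (G xor ~N)) nor ((R <-> ~L) & (~M xor N)).

~W = ~F = T
~N = ~T = F
G xor ~N = T xor F = T
~W <-> (G xor ~N) = T <-> T = T
~L = ~T = F
R <-> ~L = F <-> F = T
~M = ~T = F
~M xor N = F xor T = T
(R <-> ~L) & (~M xor N) = T & T = T
(~W <-> (G xor ~N)) nor ((R <-> ~L) & (~M xor N)) = T nor T = F
Hence #3 is false.

True statements: 2.

2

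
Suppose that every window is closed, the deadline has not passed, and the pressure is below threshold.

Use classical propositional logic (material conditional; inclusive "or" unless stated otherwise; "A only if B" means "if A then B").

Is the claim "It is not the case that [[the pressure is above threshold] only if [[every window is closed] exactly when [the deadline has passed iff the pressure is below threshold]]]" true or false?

Let R = "the pressure is above threshold" (False), P = "a window is open" (False), Q = "the deadline has passed" (False).
Formalization: not (R -> (not P iff (Q iff not R)))

not P = not False = True
not R = not False = True
Q iff not R = False iff True = False
not P iff (Q iff not R) = True iff False = False
R -> (not P iff (Q iff not R)) = False -> False = True
not (R -> (not P iff (Q iff not R))) = not True = False

false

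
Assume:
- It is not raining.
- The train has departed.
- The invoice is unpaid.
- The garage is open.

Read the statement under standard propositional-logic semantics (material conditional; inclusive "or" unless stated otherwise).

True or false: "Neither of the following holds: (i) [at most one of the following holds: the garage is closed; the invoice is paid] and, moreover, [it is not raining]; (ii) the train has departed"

Let K = "the garage is closed" (False), W = "the invoice is paid" (False), G = "it is raining" (False), Q = "the train has departed" (True).
Parsed as ((K nand W) and not G) nor Q

K nand W = False nand False = True
not G = not False = True
(K nand W) and not G = True and True = True
((K nand W) and not G) nor Q = True nor True = False

False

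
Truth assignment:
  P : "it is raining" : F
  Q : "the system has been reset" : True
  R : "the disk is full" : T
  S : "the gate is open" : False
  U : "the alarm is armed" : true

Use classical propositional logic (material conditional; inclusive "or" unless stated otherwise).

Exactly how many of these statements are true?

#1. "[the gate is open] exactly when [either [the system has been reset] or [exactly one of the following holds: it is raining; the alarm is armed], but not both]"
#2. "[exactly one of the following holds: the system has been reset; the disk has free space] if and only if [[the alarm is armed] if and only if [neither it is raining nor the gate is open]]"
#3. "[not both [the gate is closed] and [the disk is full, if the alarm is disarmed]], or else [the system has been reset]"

3

#1: In symbols: S ↔ (Q ⊕ (P ⊕ U))

P ⊕ U = F ⊕ T = T
Q ⊕ (P ⊕ U) = T ⊕ T = F
S ↔ (Q ⊕ (P ⊕ U)) = F ↔ F = T
Hence #1 is true.

#2: In symbols: (Q ⊕ ¬R) ↔ (U ↔ (P ↓ S))

¬R = ¬T = F
Q ⊕ ¬R = T ⊕ F = T
P ↓ S = F ↓ F = T
U ↔ (P ↓ S) = T ↔ T = T
(Q ⊕ ¬R) ↔ (U ↔ (P ↓ S)) = T ↔ T = T
Thus #2 is true.

#3: In symbols: (¬S ↑ (¬U → R)) ∨ Q

¬S = ¬F = T
¬U = ¬T = F
¬U → R = F → T = T
¬S ↑ (¬U → R) = T ↑ T = F
(¬S ↑ (¬U → R)) ∨ Q = F ∨ T = T
So #3 is true.

Count: 3.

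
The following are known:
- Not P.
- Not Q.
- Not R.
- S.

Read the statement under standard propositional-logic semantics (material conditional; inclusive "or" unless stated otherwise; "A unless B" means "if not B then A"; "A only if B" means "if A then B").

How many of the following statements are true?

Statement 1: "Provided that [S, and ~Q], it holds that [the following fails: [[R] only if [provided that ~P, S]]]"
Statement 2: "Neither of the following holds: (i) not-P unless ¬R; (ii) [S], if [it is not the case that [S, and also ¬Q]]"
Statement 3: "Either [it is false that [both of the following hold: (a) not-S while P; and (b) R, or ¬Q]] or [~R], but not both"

0

Statement 1: Parsed as (S ∧ ¬Q) → ¬(R → (¬P → S))

¬Q = ¬F = T
S ∧ ¬Q = T ∧ T = T
¬P = ¬F = T
¬P → S = T → T = T
R → (¬P → S) = F → T = T
¬(R → (¬P → S)) = ¬T = F
(S ∧ ¬Q) → ¬(R → (¬P → S)) = T → F = F
So Statement 1 is false.

Statement 2: Formalization: (¬P ∨ ¬R) ↓ (¬(S ∧ ¬Q) → S)

¬P = ¬F = T
¬R = ¬F = T
¬P ∨ ¬R = T ∨ T = T
¬Q = ¬F = T
S ∧ ¬Q = T ∧ T = T
¬(S ∧ ¬Q) = ¬T = F
¬(S ∧ ¬Q) → S = F → T = T
(¬P ∨ ¬R) ↓ (¬(S ∧ ¬Q) → S) = T ↓ T = F
So Statement 2 is false.

Statement 3: In symbols: ¬((¬S ∧ P) ∧ (R ∨ ¬Q)) ⊕ ¬R

¬S = ¬T = F
¬S ∧ P = F ∧ F = F
¬Q = ¬F = T
R ∨ ¬Q = F ∨ T = T
(¬S ∧ P) ∧ (R ∨ ¬Q) = F ∧ T = F
¬((¬S ∧ P) ∧ (R ∨ ¬Q)) = ¬F = T
¬R = ¬F = T
¬((¬S ∧ P) ∧ (R ∨ ¬Q)) ⊕ ¬R = T ⊕ T = F
So Statement 3 is false.

0 of the 3 statements are true (none).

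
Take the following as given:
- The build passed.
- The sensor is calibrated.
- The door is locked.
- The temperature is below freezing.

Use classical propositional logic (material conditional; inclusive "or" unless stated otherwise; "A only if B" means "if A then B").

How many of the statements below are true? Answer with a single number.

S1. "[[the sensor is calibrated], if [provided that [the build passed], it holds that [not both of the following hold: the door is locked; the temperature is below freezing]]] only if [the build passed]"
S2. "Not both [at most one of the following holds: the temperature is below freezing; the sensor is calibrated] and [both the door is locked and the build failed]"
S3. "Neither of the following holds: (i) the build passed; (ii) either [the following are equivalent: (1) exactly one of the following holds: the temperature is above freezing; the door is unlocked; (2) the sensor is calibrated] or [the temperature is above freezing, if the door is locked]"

Let P = "the build passed" (T), R = "the door is locked" (T), S = "the temperature is below freezing" (T), Q = "the sensor is calibrated" (T).

S1: Parsed as ((P -> (R nand S)) -> Q) -> P

R nand S = T nand T = F
P -> (R nand S) = T -> F = F
(P -> (R nand S)) -> Q = F -> T = T
((P -> (R nand S)) -> Q) -> P = T -> T = T
Hence S1 is true.

S2: Parsed as (S nand Q) nand (R & ~P)

S nand Q = T nand T = F
~P = ~T = F
R & ~P = T & F = F
(S nand Q) nand (R & ~P) = F nand F = T
Hence S2 is true.

S3: This is P nor (((~S xor ~R) <-> Q) | (R -> ~S)).

~S = ~T = F
~R = ~T = F
~S xor ~R = F xor F = F
(~S xor ~R) <-> Q = F <-> T = F
~S = ~T = F
R -> ~S = T -> F = F
((~S xor ~R) <-> Q) | (R -> ~S) = F | F = F
P nor (((~S xor ~R) <-> Q) | (R -> ~S)) = T nor F = F
Hence S3 is false.

True statements: 2.

2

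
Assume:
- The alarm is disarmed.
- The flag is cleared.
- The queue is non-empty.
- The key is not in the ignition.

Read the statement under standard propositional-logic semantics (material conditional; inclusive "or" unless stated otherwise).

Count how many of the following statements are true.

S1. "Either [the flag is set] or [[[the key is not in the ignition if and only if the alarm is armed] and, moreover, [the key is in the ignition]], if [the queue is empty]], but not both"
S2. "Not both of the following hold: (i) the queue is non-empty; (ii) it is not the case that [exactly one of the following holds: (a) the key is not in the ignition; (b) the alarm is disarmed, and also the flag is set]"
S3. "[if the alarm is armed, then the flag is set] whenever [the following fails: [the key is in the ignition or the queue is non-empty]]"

Let P = "the flag is set" (False), S = "the queue is empty" (False), K = "the key is in the ignition" (False), V = "the alarm is armed" (False).

S1: This is P xor (S -> ((not K iff V) and K)).

not K = not False = True
not K iff V = True iff False = False
(not K iff V) and K = False and False = False
S -> ((not K iff V) and K) = False -> False = True
P xor (S -> ((not K iff V) and K)) = False xor True = True
Hence S1 is true.

S2: This is not S nand not (not K xor (not V and P)).

not S = not False = True
not K = not False = True
not V = not False = True
not V and P = True and False = False
not K xor (not V and P) = True xor False = True
not (not K xor (not V and P)) = not True = False
not S nand not (not K xor (not V and P)) = True nand False = True
So S2 is true.

S3: In symbols: not (K or not S) -> (V -> P)

not S = not False = True
K or not S = False or True = True
not (K or not S) = not True = False
V -> P = False -> False = True
not (K or not S) -> (V -> P) = False -> True = True
Hence S3 is true.

True statements: 3 (S1, S2, S3).

3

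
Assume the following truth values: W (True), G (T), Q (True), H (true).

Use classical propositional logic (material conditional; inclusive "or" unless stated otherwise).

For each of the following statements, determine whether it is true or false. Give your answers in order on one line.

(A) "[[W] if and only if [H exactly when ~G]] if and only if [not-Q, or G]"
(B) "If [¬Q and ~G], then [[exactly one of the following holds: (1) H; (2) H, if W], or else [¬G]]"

(A) False; (B) True

(A): Parsed as (W <-> (H <-> ~G)) <-> (~Q | G)

~G = ~T = F
H <-> ~G = T <-> F = F
W <-> (H <-> ~G) = T <-> F = F
~Q = ~T = F
~Q | G = F | T = T
(W <-> (H <-> ~G)) <-> (~Q | G) = F <-> T = F
Thus (A) is false.

(B): Parsed as (~Q & ~G) -> ((H xor (W -> H)) | ~G)

~Q = ~T = F
~G = ~T = F
~Q & ~G = F & F = F
W -> H = T -> T = T
H xor (W -> H) = T xor T = F
~G = ~T = F
(H xor (W -> H)) | ~G = F | F = F
(~Q & ~G) -> ((H xor (W -> H)) | ~G) = F -> F = T
Hence (B) is true.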